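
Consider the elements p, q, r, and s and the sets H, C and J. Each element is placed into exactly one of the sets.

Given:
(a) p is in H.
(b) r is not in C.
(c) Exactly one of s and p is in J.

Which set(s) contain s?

From (a): p ∈ H.
From (b): r ∉ C.
(c) (exactly one): s ∈ J.

s: J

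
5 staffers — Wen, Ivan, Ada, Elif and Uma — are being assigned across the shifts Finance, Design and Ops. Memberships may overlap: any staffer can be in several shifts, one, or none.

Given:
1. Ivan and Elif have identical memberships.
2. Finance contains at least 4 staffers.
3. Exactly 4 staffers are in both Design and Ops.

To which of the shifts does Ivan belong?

Ivan: Design, Finance, Ops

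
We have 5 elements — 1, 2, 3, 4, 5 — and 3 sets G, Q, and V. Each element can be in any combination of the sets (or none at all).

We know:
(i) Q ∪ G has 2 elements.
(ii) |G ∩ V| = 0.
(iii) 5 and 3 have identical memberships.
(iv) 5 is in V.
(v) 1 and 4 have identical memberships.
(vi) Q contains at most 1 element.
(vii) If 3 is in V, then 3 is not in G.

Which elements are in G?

From (iv): 5 ∈ V.
(iii): 3 matches 5: 3 ∈ V.
(vii): 3 ∉ G.
(iii): 5 matches 3: 5 ∉ G.
Suppose 1 ∉ G: no assignment then satisfies all the clues, so 1 ∈ G.

G = {1, 4}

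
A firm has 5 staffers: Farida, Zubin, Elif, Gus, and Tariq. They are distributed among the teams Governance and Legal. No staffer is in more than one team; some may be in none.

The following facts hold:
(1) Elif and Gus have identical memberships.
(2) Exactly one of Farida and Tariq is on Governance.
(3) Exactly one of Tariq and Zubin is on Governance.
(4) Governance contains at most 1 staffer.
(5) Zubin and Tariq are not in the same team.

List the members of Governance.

Governance = {Tariq}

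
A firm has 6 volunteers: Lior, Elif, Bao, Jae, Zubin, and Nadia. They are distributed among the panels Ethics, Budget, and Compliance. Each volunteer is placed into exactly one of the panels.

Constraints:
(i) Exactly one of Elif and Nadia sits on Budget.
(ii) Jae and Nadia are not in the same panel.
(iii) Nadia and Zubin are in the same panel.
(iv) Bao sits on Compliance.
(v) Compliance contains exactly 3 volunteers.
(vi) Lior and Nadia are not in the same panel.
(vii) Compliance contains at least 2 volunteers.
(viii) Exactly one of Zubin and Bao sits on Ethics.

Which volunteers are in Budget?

Budget = {Elif}

From (iv): Bao ∈ Compliance.
(viii) (exactly one): Zubin ∈ Ethics.
(iii): Nadia matches Zubin: Nadia ∈ Ethics.
(vi): Lior ∉ Ethics.
(i) (exactly one): Elif ∈ Budget.
(ii): Jae ∉ Ethics.
(v): only 3 candidates remain for Compliance, so all are in.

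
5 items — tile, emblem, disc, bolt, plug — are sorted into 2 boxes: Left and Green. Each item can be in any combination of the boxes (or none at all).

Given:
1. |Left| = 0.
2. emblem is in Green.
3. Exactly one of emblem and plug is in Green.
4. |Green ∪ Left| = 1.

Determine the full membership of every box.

Left = {}; Green = {emblem}

From (2): emblem ∈ Green.
(1): Left already has 0, so the rest are out.
(3) (exactly one): plug ∉ Green.
Suppose tile ∈ Green: no assignment then satisfies all the clues, so tile ∉ Green.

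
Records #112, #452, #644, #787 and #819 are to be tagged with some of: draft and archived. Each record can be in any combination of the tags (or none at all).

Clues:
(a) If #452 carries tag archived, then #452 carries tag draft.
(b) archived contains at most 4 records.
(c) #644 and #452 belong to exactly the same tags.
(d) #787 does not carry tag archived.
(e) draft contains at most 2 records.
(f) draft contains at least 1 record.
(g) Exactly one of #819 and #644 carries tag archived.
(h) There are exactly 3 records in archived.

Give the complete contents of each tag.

draft = {#452, #644}; archived = {#112, #452, #644}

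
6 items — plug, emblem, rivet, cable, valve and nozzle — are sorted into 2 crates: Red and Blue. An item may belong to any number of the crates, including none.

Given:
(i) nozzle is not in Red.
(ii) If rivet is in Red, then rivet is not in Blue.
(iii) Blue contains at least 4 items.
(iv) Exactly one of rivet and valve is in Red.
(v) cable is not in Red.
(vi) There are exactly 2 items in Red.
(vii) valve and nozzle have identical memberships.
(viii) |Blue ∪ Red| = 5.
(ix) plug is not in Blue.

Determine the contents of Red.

Red = {emblem, rivet}

From (i): nozzle ∉ Red.
From (v): cable ∉ Red.
From (ix): plug ∉ Blue.
(vii): valve matches nozzle: valve ∉ Red.
(iv) (exactly one): rivet ∈ Red.
(ii): rivet ∉ Blue.
(iii): only 4 candidates remain for Blue, so all are in.
Suppose plug ∈ Red: no assignment then satisfies all the clues, so plug ∉ Red.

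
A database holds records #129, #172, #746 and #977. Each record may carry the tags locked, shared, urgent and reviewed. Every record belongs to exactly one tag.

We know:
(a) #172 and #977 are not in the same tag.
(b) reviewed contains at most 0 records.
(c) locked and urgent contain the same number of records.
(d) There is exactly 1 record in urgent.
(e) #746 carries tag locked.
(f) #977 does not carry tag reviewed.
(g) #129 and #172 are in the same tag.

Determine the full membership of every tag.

locked = {#746}; shared = {#129, #172}; urgent = {#977}; reviewed = {}

From (e): #746 ∈ locked.
From (f): #977 ∉ reviewed.
(b): reviewed already has 0, so the rest are out.
Suppose #129 ∈ locked: no assignment then satisfies all the clues, so #129 ∉ locked.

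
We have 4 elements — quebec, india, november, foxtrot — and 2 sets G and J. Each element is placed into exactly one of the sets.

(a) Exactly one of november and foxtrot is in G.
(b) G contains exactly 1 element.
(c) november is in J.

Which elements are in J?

J = {india, november, quebec}

From (c): november ∈ J.
(a) (exactly one): foxtrot ∈ G.
(b): G already has 1, so the rest are out.
Only one set left: quebec ∈ J.
Only one set left: india ∈ J.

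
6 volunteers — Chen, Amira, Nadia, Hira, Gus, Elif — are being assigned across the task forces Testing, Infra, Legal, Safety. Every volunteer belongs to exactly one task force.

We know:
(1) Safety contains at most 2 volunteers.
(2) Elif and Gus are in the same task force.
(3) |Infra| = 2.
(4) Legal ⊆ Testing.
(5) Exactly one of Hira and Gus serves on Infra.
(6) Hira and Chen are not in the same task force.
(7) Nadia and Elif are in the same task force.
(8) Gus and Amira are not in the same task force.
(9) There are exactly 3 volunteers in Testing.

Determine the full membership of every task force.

Testing = {Elif, Gus, Nadia}; Infra = {Amira, Hira}; Legal = {}; Safety = {Chen}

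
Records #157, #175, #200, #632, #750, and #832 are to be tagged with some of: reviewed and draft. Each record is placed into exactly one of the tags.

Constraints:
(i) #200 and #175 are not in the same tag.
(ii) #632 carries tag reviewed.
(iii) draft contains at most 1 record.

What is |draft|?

From (ii): #632 ∈ reviewed.
Suppose #157 ∉ reviewed: no assignment then satisfies all the clues, so #157 ∈ reviewed.

1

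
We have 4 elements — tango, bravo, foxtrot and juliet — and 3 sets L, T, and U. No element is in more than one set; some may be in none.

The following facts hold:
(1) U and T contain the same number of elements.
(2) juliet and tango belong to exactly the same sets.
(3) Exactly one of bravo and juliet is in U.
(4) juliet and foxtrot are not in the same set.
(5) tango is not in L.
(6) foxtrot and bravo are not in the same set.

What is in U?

U = {bravo}

From (5): tango ∉ L.
(2): juliet matches tango: juliet ∉ L.
Suppose tango ∈ U: no assignment then satisfies all the clues, so tango ∉ U.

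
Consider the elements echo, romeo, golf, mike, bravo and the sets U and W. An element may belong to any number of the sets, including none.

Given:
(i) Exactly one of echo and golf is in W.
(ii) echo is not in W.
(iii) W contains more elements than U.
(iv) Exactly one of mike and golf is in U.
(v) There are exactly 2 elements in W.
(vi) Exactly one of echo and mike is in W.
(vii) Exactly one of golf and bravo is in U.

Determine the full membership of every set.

U = {golf}; W = {golf, mike}

From (ii): echo ∉ W.
(i) (exactly one): golf ∈ W.
(vi) (exactly one): mike ∈ W.
(v): W already has 2, so the rest are out.
Suppose echo ∈ U: no assignment then satisfies all the clues, so echo ∉ U.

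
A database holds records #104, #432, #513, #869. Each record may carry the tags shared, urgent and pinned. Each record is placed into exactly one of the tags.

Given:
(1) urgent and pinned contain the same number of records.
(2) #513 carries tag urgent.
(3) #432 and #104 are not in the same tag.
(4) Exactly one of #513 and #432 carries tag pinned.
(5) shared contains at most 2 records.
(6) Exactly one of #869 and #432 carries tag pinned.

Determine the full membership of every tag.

From (2): #513 ∈ urgent.
(4) (exactly one): #432 ∈ pinned.
(6) (exactly one): #869 ∉ pinned.
(3): #104 ∉ pinned.
Suppose #104 ∉ shared: no assignment then satisfies all the clues, so #104 ∈ shared.

shared = {#104, #869}; urgent = {#513}; pinned = {#432}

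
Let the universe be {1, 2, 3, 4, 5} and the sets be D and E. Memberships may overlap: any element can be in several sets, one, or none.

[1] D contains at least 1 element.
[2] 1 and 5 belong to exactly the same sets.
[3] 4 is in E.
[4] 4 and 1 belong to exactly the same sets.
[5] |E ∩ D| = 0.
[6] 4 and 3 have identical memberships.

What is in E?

E = {1, 3, 4, 5}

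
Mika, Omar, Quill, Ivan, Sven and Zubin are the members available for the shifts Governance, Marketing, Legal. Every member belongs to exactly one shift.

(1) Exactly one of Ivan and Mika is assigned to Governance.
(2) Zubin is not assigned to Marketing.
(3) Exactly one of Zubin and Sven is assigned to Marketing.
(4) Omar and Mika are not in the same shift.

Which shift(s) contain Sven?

Sven: Marketing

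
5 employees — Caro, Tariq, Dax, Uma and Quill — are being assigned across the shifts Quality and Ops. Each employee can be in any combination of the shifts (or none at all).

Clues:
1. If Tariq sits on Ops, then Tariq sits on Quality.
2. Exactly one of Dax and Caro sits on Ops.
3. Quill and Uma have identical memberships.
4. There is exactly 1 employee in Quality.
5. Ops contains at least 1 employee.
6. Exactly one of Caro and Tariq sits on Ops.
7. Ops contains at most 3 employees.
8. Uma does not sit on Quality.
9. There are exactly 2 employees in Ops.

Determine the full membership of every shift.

From (8): Uma ∉ Quality.
(3): Quill matches Uma: Quill ∉ Quality.
Suppose Caro ∈ Quality: no assignment then satisfies all the clues, so Caro ∉ Quality.

Quality = {Tariq}; Ops = {Dax, Tariq}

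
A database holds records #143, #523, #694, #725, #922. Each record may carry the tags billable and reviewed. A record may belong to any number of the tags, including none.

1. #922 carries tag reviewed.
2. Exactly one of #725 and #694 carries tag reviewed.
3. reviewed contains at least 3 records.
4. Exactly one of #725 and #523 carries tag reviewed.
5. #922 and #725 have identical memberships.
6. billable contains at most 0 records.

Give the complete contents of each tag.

From (1): #922 ∈ reviewed.
(5): #725 matches #922: #725 ∈ reviewed.
(6): billable already has 0, so the rest are out.
(2) (exactly one): #694 ∉ reviewed.
(4) (exactly one): #523 ∉ reviewed.
(3): only 3 candidates remain for reviewed, so all are in.

billable = {}; reviewed = {#143, #725, #922}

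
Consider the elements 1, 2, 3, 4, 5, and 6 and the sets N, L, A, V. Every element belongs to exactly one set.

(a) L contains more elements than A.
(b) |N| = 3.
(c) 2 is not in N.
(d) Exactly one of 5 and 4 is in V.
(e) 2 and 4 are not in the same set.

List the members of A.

A = {}

From (c): 2 ∉ N.
Suppose 1 ∈ A: no assignment then satisfies all the clues, so 1 ∉ A.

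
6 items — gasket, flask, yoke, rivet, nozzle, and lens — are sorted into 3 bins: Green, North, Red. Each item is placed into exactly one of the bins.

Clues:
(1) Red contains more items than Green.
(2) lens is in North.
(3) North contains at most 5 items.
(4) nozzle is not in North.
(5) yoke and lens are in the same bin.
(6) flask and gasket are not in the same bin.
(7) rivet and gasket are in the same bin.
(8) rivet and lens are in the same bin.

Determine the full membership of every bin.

From (2): lens ∈ North.
From (4): nozzle ∉ North.
(5): yoke matches lens: yoke ∉ Green.
(5): yoke matches lens: yoke ∈ North.
(8): rivet matches lens: rivet ∉ Green.
(8): rivet matches lens: rivet ∈ North.
(7): gasket matches rivet: gasket ∉ Green.
(7): gasket matches rivet: gasket ∈ North.
(6): flask ∉ North.
Suppose flask ∈ Green: no assignment then satisfies all the clues, so flask ∉ Green.

Green = {}; North = {gasket, lens, rivet, yoke}; Red = {flask, nozzle}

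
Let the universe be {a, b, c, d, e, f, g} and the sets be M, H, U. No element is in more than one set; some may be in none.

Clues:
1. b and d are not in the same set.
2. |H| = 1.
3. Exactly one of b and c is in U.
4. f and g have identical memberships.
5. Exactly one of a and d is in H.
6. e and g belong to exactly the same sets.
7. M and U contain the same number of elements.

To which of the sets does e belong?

e: none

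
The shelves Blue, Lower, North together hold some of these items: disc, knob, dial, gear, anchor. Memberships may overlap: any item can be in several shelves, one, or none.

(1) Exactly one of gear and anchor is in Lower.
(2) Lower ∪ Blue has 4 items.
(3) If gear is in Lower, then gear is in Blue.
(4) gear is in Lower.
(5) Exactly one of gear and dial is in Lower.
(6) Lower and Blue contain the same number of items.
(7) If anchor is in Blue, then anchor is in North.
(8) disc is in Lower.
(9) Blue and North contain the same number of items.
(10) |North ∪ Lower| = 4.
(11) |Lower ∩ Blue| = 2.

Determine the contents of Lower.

Lower = {disc, gear, knob}

From (4): gear ∈ Lower.
From (8): disc ∈ Lower.
(1) (exactly one): anchor ∉ Lower.
(3): gear ∈ Blue.
(5) (exactly one): dial ∉ Lower.
Suppose knob ∉ Lower: no assignment then satisfies all the clues, so knob ∈ Lower.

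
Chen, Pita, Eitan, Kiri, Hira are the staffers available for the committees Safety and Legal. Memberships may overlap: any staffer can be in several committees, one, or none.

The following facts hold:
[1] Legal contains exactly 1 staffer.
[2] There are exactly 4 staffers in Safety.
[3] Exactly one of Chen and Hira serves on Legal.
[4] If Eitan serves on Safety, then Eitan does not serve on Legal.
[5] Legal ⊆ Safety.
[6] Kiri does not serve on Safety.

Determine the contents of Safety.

Safety = {Chen, Eitan, Hira, Pita}

From (6): Kiri ∉ Safety.
(2): only 4 candidates remain for Safety, so all are in.
(4): Eitan ∉ Legal.
(5) contrapositive: Kiri ∉ Legal.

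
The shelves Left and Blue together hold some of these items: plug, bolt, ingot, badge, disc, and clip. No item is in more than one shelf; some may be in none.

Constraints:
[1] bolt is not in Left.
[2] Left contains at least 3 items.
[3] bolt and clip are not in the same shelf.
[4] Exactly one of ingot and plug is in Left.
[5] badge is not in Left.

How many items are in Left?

3

From (1): bolt ∉ Left.
From (5): badge ∉ Left.
Suppose disc ∉ Left: no assignment then satisfies all the clues, so disc ∈ Left.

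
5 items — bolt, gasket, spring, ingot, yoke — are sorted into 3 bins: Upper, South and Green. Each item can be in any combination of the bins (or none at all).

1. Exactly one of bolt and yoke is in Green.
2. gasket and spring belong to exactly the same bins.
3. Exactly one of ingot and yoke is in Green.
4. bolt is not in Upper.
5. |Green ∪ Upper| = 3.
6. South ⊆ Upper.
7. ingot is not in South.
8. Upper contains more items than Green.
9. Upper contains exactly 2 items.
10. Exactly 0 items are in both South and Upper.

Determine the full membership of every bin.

Upper = {gasket, spring}; South = {}; Green = {yoke}

From (4): bolt ∉ Upper.
From (7): ingot ∉ South.
(6) contrapositive: bolt ∉ South.
Suppose bolt ∈ Green: no assignment then satisfies all the clues, so bolt ∉ Green.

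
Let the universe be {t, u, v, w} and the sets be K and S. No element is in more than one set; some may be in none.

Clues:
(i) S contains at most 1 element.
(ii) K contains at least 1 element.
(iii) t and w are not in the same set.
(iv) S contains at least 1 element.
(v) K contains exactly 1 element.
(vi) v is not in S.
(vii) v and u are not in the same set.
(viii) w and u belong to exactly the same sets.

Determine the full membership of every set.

K = {v}; S = {t}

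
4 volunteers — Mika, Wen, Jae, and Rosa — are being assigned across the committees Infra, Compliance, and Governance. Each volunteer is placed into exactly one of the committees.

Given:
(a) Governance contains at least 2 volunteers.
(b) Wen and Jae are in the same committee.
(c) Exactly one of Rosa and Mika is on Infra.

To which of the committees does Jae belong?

Jae: Governance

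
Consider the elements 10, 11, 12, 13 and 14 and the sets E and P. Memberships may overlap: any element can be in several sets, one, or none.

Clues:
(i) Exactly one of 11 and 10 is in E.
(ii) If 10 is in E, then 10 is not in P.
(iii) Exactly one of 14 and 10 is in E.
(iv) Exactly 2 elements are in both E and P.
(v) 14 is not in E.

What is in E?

E = {10, 12, 13}

From (v): 14 ∉ E.
(iii) (exactly one): 10 ∈ E.
(i) (exactly one): 11 ∉ E.
(ii): 10 ∉ P.
Suppose 12 ∉ E: no assignment then satisfies all the clues, so 12 ∈ E.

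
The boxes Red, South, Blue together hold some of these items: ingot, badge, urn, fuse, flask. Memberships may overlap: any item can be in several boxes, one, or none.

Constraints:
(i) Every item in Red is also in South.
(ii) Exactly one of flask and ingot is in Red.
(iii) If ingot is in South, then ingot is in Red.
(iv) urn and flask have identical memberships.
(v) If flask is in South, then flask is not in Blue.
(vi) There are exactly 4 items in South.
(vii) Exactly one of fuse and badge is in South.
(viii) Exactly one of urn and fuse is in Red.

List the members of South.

South = {flask, fuse, ingot, urn}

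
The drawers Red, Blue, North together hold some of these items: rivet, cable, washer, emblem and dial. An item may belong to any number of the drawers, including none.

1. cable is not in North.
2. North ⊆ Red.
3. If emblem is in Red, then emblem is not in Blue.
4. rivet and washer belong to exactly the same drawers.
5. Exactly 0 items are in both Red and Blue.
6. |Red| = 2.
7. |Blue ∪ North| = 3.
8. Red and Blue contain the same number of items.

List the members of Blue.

Blue = {rivet, washer}

From (1): cable ∉ North.
Suppose rivet ∉ Blue: no assignment then satisfies all the clues, so rivet ∈ Blue.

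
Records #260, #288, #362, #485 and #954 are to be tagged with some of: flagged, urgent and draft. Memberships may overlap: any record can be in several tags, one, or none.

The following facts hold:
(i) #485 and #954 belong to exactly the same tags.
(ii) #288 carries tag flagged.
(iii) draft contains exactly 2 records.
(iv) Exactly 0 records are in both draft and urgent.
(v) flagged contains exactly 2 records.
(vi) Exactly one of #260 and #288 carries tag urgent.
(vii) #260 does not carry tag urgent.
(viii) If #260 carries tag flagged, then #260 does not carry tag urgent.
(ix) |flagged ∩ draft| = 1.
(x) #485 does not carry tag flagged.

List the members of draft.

draft = {#260, #362}

From (ii): #288 ∈ flagged.
From (vii): #260 ∉ urgent.
From (x): #485 ∉ flagged.
(i): #954 matches #485: #954 ∉ flagged.
(vi) (exactly one): #288 ∈ urgent.
Suppose #260 ∉ draft: no assignment then satisfies all the clues, so #260 ∈ draft.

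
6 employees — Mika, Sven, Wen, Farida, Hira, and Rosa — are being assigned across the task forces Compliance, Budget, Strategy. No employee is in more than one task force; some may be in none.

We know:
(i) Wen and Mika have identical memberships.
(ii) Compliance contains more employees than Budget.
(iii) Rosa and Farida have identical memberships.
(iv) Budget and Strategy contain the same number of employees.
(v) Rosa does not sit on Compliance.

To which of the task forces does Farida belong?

Farida: none

From (v): Rosa ∉ Compliance.
(iii): Farida matches Rosa: Farida ∉ Compliance.
Suppose Farida ∈ Budget: no assignment then satisfies all the clues, so Farida ∉ Budget.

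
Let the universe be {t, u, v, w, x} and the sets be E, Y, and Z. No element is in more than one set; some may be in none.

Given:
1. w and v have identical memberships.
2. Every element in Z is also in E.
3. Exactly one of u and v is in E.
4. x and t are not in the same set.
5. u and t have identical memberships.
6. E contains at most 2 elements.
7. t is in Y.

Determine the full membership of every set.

E = {v, w}; Y = {t, u}; Z = {}

From (7): t ∈ Y.
(4): x ∉ Y.
(5): u matches t: u ∉ E.
(5): u matches t: u ∈ Y.
(3) (exactly one): v ∈ E.
(1): w matches v: w ∈ E.
(6): E already has 2, so the rest are out.
(2) contrapositive: x ∉ Z.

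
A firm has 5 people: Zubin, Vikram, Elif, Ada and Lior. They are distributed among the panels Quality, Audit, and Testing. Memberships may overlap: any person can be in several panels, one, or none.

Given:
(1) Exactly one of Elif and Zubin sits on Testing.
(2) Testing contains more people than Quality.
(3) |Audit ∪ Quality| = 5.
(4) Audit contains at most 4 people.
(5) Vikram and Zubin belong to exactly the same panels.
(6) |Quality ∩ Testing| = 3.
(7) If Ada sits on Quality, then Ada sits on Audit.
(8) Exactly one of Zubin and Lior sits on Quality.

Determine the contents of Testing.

Testing = {Ada, Lior, Vikram, Zubin}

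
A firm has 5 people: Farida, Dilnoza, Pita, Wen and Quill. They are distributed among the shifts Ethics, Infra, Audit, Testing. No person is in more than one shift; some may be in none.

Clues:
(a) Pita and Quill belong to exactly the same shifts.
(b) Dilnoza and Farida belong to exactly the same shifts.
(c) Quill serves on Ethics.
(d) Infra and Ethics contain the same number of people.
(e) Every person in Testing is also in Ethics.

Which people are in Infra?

Infra = {Dilnoza, Farida}

From (c): Quill ∈ Ethics.
(a): Pita matches Quill: Pita ∈ Ethics.
Suppose Farida ∉ Infra: no assignment then satisfies all the clues, so Farida ∈ Infra.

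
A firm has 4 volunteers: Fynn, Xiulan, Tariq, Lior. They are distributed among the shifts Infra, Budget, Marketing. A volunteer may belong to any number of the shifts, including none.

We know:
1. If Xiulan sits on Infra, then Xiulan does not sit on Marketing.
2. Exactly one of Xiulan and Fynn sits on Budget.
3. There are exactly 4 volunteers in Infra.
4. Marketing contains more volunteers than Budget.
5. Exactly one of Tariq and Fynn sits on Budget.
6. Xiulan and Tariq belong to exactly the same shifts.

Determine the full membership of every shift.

Infra = {Fynn, Lior, Tariq, Xiulan}; Budget = {Fynn}; Marketing = {Fynn, Lior}

(3): only 4 candidates remain for Infra, so all are in.
(1): Xiulan ∉ Marketing.
(6): Tariq matches Xiulan: Tariq ∉ Marketing.
Suppose Fynn ∉ Budget: no assignment then satisfies all the clues, so Fynn ∈ Budget.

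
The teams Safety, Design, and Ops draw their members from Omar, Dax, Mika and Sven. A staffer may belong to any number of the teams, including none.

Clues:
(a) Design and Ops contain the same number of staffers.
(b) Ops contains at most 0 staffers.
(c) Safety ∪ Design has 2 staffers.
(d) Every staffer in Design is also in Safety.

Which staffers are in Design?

Design = {}

(b): Ops already has 0, so the rest are out.
Suppose Omar ∈ Design: no assignment then satisfies all the clues, so Omar ∉ Design.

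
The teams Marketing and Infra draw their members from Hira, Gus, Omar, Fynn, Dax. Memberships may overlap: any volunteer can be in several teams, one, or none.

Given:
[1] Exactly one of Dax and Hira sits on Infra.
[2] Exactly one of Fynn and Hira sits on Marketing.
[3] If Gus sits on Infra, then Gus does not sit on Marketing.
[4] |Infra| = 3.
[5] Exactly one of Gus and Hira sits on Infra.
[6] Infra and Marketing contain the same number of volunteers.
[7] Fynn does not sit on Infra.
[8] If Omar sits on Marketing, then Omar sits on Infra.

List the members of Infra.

Infra = {Dax, Gus, Omar}

From (7): Fynn ∉ Infra.
Suppose Hira ∈ Infra: no assignment then satisfies all the clues, so Hira ∉ Infra.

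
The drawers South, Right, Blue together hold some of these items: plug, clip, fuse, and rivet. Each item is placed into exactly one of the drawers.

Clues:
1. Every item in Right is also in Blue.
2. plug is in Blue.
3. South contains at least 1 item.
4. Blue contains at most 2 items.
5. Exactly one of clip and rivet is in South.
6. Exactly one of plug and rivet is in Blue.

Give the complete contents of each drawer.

South = {fuse, rivet}; Right = {}; Blue = {clip, plug}

From (2): plug ∈ Blue.
(6) (exactly one): rivet ∉ Blue.
(1) contrapositive: rivet ∉ Right.
Only one drawer left: rivet ∈ South.
(5) (exactly one): clip ∉ South.
Suppose clip ∈ Right: no assignment then satisfies all the clues, so clip ∉ Right.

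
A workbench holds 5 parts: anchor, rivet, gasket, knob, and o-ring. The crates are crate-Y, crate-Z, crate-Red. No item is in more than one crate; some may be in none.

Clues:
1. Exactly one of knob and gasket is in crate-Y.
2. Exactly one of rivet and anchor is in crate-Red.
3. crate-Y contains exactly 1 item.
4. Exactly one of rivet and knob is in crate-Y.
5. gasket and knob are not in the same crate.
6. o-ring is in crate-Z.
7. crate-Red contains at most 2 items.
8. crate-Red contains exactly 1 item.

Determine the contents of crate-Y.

crate-Y = {knob}

From (6): o-ring ∈ crate-Z.
Suppose anchor ∈ crate-Y: no assignment then satisfies all the clues, so anchor ∉ crate-Y.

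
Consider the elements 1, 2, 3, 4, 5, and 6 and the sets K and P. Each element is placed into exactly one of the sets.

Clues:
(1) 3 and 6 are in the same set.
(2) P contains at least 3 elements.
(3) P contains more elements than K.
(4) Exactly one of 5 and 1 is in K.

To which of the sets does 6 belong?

6: P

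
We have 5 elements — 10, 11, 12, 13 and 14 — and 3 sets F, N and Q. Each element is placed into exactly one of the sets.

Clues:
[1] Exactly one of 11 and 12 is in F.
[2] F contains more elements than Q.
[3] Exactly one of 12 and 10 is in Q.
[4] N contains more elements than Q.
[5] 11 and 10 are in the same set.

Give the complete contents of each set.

F = {10, 11}; N = {13, 14}; Q = {12}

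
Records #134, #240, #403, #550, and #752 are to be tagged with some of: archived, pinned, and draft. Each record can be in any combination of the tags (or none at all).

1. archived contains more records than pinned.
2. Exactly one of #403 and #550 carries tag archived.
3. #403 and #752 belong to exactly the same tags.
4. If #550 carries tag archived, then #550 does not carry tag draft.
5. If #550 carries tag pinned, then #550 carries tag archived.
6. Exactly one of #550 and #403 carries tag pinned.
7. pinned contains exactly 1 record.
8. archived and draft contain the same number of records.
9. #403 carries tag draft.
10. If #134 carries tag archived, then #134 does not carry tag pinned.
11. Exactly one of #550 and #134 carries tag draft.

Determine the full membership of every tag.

archived = {#134, #240, #550}; pinned = {#550}; draft = {#134, #403, #752}

From (9): #403 ∈ draft.
(3): #752 matches #403: #752 ∈ draft.
Suppose #134 ∉ archived: no assignment then satisfies all the clues, so #134 ∈ archived.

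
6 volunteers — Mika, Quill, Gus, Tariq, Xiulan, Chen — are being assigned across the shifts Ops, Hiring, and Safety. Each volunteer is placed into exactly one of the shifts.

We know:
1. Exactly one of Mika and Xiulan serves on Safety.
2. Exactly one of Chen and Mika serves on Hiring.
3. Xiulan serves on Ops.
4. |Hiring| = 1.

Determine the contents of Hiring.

Hiring = {Chen}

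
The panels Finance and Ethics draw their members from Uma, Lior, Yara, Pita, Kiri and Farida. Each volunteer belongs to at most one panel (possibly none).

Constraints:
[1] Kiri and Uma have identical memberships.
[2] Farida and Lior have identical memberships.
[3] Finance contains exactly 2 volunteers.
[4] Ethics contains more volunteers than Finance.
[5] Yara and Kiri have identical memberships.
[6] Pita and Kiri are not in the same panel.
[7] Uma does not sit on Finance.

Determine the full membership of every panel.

Finance = {Farida, Lior}; Ethics = {Kiri, Uma, Yara}

From (7): Uma ∉ Finance.
(1): Kiri matches Uma: Kiri ∉ Finance.
(5): Yara matches Kiri: Yara ∉ Finance.
Suppose Uma ∉ Ethics: no assignment then satisfies all the clues, so Uma ∈ Ethics.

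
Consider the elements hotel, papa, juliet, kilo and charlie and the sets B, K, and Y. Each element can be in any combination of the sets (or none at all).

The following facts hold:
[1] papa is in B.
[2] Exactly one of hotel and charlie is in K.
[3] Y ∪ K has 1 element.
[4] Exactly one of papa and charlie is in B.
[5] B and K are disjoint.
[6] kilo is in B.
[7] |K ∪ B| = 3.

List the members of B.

B = {kilo, papa}

From (1): papa ∈ B.
From (6): kilo ∈ B.
(4) (exactly one): charlie ∉ B.
(5) (disjoint): papa ∉ K.
(5) (disjoint): kilo ∉ K.
Suppose hotel ∈ B: no assignment then satisfies all the clues, so hotel ∉ B.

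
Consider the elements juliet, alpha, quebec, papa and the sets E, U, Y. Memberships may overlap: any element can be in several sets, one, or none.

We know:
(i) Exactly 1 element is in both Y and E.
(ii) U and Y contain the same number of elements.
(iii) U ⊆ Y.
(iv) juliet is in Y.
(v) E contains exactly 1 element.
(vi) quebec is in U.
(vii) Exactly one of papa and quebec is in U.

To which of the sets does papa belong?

papa: none

From (iv): juliet ∈ Y.
From (vi): quebec ∈ U.
(iii) with quebec ∈ U: quebec ∈ Y.
(vii) (exactly one): papa ∉ U.
Suppose papa ∈ E: no assignment then satisfies all the clues, so papa ∉ E.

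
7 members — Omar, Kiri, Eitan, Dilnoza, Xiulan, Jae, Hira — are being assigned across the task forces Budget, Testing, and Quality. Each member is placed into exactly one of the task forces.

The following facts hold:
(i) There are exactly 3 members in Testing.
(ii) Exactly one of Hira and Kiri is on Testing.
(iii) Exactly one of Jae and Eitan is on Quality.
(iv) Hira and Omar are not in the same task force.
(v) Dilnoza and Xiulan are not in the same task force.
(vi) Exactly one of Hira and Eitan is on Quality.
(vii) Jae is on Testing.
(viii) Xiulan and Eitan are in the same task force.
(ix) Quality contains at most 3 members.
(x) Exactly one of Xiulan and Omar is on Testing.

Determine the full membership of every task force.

Budget = {Dilnoza, Hira}; Testing = {Jae, Kiri, Omar}; Quality = {Eitan, Xiulan}

From (vii): Jae ∈ Testing.
(iii) (exactly one): Eitan ∈ Quality.
(vi) (exactly one): Hira ∉ Quality.
(viii): Xiulan matches Eitan: Xiulan ∉ Budget.
(viii): Xiulan matches Eitan: Xiulan ∉ Testing.
(viii): Xiulan matches Eitan: Xiulan ∈ Quality.
(x) (exactly one): Omar ∈ Testing.
(iv): Hira ∉ Testing.
(v): Dilnoza ∉ Quality.
Only one task force left: Hira ∈ Budget.
(ii) (exactly one): Kiri ∈ Testing.
Only one task force left: Dilnoza ∈ Budget.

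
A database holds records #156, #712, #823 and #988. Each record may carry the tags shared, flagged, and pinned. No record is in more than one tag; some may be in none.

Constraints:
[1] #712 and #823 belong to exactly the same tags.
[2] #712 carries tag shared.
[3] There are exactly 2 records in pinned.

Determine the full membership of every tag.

shared = {#712, #823}; flagged = {}; pinned = {#156, #988}

From (2): #712 ∈ shared.
(1): #823 matches #712: #823 ∈ shared.
(3): only 2 candidates remain for pinned, so all are in.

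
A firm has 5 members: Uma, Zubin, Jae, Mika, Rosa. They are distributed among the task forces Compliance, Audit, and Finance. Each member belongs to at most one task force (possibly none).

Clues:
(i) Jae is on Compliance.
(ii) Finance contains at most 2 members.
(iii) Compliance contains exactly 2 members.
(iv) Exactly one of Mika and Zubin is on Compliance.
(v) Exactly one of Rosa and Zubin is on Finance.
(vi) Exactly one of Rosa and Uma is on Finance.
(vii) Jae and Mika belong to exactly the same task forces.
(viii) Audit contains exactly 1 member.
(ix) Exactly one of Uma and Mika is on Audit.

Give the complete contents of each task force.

Compliance = {Jae, Mika}; Audit = {Uma}; Finance = {Rosa}

From (i): Jae ∈ Compliance.
(vii): Mika matches Jae: Mika ∈ Compliance.
(ix) (exactly one): Uma ∈ Audit.
(iii): Compliance already has 2, so the rest are out.
(vi) (exactly one): Rosa ∈ Finance.
(viii): Audit already has 1, so the rest are out.
(v) (exactly one): Zubin ∉ Finance.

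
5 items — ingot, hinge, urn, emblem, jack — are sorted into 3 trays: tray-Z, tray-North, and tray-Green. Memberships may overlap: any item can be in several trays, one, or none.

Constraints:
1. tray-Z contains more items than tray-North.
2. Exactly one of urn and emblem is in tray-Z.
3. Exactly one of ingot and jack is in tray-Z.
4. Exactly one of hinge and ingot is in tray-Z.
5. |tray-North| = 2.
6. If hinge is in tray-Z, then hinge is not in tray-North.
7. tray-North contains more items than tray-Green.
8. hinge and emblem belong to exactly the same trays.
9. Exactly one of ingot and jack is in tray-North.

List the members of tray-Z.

tray-Z = {emblem, hinge, jack}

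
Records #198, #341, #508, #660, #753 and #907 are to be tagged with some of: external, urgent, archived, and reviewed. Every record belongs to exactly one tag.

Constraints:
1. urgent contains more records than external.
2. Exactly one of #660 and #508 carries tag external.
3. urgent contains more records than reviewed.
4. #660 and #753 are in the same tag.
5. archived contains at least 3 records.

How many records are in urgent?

2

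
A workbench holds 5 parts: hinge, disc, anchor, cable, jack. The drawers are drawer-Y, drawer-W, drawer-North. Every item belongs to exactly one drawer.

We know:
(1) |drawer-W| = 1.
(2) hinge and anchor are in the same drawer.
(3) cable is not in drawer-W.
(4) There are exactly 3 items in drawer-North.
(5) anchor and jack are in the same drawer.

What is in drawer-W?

From (3): cable ∉ drawer-W.
Suppose hinge ∈ drawer-W: no assignment then satisfies all the clues, so hinge ∉ drawer-W.

drawer-W = {disc}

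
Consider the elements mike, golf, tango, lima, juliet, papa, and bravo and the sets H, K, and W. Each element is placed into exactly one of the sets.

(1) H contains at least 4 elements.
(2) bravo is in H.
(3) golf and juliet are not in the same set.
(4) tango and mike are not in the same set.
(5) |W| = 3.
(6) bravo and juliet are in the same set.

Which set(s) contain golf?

golf: W

From (2): bravo ∈ H.
(6): juliet matches bravo: juliet ∈ H.
(3): golf ∉ H.
Suppose golf ∈ K: no assignment then satisfies all the clues, so golf ∉ K.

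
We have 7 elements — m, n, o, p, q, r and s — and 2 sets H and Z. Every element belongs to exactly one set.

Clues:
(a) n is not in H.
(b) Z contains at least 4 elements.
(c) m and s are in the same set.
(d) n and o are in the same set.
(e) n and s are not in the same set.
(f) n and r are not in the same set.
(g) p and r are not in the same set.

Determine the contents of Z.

Z = {n, o, p, q}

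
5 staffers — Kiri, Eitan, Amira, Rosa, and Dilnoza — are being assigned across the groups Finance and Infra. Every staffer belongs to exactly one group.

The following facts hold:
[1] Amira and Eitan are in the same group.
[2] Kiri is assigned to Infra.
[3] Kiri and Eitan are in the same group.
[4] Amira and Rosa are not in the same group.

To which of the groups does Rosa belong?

From (2): Kiri ∈ Infra.
(3): Eitan matches Kiri: Eitan ∉ Finance.
(3): Eitan matches Kiri: Eitan ∈ Infra.
(1): Amira matches Eitan: Amira ∉ Finance.
(1): Amira matches Eitan: Amira ∈ Infra.
(4): Rosa ∉ Infra.
Only one group left: Rosa ∈ Finance.

Rosa: Finance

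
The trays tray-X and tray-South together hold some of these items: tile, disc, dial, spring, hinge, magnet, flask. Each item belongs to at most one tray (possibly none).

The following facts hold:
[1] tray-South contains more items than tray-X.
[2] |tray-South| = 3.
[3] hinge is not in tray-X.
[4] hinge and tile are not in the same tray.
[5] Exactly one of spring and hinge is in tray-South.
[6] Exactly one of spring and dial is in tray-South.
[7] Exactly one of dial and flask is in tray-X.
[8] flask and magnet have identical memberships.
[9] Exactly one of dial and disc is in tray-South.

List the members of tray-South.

tray-South = {disc, spring, tile}

From (3): hinge ∉ tray-X.
Suppose tile ∉ tray-South: no assignment then satisfies all the clues, so tile ∈ tray-South.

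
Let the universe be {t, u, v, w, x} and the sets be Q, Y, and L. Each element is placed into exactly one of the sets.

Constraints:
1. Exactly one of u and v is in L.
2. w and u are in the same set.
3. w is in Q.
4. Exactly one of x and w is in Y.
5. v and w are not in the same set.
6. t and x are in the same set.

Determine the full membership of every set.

Q = {u, w}; Y = {t, x}; L = {v}

From (3): w ∈ Q.
(2): u matches w: u ∈ Q.
(4) (exactly one): x ∈ Y.
(5): v ∉ Q.
(6): t matches x: t ∉ Q.
(6): t matches x: t ∈ Y.
(1) (exactly one): v ∈ L.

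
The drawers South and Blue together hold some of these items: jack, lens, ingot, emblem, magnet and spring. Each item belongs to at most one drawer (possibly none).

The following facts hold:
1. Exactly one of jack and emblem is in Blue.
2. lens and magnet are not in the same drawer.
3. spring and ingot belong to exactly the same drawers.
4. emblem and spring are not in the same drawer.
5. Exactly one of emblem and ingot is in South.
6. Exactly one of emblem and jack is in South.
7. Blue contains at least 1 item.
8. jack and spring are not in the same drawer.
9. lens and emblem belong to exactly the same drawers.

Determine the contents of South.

South = {emblem, lens}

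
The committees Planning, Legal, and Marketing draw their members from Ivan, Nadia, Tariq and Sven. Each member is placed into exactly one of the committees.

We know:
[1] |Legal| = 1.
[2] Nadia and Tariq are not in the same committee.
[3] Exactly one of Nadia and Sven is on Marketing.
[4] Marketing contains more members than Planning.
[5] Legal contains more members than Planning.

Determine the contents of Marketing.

Marketing = {Ivan, Sven, Tariq}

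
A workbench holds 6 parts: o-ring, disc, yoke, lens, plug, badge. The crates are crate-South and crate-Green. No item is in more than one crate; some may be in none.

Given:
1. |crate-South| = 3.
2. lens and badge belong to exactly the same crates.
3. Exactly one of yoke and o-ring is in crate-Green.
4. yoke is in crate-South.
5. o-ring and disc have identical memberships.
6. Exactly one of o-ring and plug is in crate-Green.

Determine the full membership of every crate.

crate-South = {badge, lens, yoke}; crate-Green = {disc, o-ring}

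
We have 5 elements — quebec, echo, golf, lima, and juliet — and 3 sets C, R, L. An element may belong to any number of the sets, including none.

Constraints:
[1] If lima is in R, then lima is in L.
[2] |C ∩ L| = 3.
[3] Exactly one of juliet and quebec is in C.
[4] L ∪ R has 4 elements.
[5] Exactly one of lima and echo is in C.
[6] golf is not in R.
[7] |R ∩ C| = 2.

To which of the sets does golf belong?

golf: C, L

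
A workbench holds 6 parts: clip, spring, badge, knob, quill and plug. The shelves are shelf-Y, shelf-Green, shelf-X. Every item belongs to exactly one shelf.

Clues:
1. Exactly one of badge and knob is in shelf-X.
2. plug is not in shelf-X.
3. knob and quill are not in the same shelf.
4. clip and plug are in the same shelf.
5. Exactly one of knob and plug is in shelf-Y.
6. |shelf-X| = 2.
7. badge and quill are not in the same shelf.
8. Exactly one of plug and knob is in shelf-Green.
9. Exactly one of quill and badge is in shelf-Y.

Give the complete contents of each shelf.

shelf-Y = {clip, plug, quill}; shelf-Green = {knob}; shelf-X = {badge, spring}

From (2): plug ∉ shelf-X.
(4): clip matches plug: clip ∉ shelf-X.
Suppose clip ∉ shelf-Y: no assignment then satisfies all the clues, so clip ∈ shelf-Y.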